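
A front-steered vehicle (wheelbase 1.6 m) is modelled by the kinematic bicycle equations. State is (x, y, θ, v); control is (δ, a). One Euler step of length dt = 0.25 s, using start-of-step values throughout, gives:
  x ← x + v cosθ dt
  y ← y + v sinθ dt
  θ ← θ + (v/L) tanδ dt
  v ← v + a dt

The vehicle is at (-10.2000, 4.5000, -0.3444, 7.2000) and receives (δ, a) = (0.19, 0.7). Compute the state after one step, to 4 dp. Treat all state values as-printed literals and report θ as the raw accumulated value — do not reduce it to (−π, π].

(-8.5057, 3.8923, -0.1280, 7.3750)

x' = -10.2000 + 7.2000·cos(-0.3444)·0.25 = -8.5057
y' = 4.5000 + 7.2000·sin(-0.3444)·0.25 = 3.8923
θ' = -0.3444 + (7.2000/1.6)·tan(0.19)·0.25 = -0.1280
v' = 7.2000 + 0.7000·0.25 = 7.3750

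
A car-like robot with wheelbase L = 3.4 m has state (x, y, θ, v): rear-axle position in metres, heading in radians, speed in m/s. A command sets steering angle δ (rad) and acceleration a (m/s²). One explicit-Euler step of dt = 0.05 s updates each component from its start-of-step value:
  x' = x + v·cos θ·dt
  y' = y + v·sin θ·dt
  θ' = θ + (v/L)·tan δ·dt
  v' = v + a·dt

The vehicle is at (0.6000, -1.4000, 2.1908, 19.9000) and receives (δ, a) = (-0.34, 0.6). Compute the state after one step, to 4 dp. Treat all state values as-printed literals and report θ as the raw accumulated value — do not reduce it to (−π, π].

x' = 0.6000 + 19.9000·cos(2.1908)·0.05 = 0.0219
y' = -1.4000 + 19.9000·sin(2.1908)·0.05 = -0.5902
θ' = 2.1908 + (19.9000/3.4)·tan(-0.34)·0.05 = 2.0873
v' = 19.9000 + 0.6000·0.05 = 19.9300

(0.0219, -0.5902, 2.0873, 19.9300)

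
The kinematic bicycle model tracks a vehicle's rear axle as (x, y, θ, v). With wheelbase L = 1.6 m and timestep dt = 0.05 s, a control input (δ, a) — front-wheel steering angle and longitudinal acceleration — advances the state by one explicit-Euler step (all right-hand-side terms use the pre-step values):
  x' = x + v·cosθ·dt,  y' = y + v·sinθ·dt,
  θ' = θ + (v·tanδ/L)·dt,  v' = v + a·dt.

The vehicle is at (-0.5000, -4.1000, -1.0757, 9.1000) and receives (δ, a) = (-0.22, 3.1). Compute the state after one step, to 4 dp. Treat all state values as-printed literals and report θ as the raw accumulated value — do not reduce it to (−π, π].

(-0.2838, -4.5004, -1.1393, 9.2550)

x' = -0.5000 + 9.1000·cos(-1.0757)·0.05 = -0.2838
y' = -4.1000 + 9.1000·sin(-1.0757)·0.05 = -4.5004
θ' = -1.0757 + (9.1000/1.6)·tan(-0.22)·0.05 = -1.1393
v' = 9.1000 + 3.1000·0.05 = 9.2550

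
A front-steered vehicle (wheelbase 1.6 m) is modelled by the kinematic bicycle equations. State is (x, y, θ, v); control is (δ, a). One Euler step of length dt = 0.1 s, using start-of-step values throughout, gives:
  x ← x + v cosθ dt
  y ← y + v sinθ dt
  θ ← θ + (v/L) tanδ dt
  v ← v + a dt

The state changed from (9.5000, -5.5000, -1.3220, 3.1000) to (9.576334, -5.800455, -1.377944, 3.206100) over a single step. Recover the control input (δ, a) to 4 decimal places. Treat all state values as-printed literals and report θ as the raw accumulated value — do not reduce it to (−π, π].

a = (v'−v)/dt = (0.106100)/0.1 = 1.0610
Δθ = θ'−θ = -0.055944;  (v·dt/L) = 3.1000·0.1/1.6 = 0.193750
tan δ = Δθ·L/(v·dt) = -0.288743  →  δ = -0.2811

δ = -0.2811, a = 1.0610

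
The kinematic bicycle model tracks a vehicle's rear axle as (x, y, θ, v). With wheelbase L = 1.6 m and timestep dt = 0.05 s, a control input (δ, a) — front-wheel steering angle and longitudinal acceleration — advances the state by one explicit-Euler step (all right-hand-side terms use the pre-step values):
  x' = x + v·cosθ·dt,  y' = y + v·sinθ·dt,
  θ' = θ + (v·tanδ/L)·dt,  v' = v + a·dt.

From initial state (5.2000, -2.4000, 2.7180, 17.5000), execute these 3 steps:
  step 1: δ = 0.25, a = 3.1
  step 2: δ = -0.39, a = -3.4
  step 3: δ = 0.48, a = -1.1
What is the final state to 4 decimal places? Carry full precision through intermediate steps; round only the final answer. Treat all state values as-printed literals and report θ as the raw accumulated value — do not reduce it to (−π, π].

(2.7923, -1.3657, 2.9153, 17.4300)

after step 1 (δ=0.25, a=3.1): (4.402334, -2.040342, 2.857640, 17.655000)
after step 2 (δ=-0.39, a=-3.4): (3.554933, -1.793037, 2.630853, 17.485000)
after step 3 (δ=0.48, a=-1.1): (2.792252, -1.365684, 2.915318, 17.430000)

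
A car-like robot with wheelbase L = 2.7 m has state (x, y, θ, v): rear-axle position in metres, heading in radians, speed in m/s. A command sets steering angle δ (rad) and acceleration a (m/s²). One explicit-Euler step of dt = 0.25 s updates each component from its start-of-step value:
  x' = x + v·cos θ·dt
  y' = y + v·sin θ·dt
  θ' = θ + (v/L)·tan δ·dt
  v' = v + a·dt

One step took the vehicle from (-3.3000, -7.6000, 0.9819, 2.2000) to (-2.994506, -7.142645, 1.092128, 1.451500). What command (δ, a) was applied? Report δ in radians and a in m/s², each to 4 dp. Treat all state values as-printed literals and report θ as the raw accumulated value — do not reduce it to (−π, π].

δ = 0.4960, a = -2.9940

a = (v'−v)/dt = (-0.748500)/0.25 = -2.9940
Δθ = θ'−θ = 0.110228;  (v·dt/L) = 2.2000·0.25/2.7 = 0.203704
tan δ = Δθ·L/(v·dt) = 0.541119  →  δ = 0.4960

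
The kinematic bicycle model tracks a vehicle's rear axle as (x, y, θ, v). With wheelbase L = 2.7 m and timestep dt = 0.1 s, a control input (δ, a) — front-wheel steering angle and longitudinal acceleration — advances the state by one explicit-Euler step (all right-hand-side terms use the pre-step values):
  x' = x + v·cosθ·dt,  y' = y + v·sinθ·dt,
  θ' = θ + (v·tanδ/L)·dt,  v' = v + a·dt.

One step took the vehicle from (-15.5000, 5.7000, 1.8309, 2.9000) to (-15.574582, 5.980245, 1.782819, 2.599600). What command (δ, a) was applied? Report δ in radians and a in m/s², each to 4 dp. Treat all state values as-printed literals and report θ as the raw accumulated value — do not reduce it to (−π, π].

δ = -0.4209, a = -3.0040

a = (v'−v)/dt = (-0.300400)/0.1 = -3.0040
Δθ = θ'−θ = -0.048081;  (v·dt/L) = 2.9000·0.1/2.7 = 0.107407
tan δ = Δθ·L/(v·dt) = -0.447651  →  δ = -0.4209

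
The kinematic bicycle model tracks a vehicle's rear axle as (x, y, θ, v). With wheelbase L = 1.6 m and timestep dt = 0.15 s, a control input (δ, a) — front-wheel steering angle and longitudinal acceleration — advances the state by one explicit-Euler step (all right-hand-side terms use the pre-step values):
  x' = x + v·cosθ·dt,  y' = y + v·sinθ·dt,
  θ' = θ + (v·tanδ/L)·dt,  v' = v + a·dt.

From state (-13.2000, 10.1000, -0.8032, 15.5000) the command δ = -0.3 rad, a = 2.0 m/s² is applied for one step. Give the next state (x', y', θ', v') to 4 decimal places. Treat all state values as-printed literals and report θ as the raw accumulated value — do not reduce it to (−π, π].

x' = -13.2000 + 15.5000·cos(-0.8032)·0.15 = -11.5855
y' = 10.1000 + 15.5000·sin(-0.8032)·0.15 = 8.4270
θ' = -0.8032 + (15.5000/1.6)·tan(-0.3)·0.15 = -1.2527
v' = 15.5000 + 2.0000·0.15 = 15.8000

(-11.5855, 8.4270, -1.2527, 15.8000)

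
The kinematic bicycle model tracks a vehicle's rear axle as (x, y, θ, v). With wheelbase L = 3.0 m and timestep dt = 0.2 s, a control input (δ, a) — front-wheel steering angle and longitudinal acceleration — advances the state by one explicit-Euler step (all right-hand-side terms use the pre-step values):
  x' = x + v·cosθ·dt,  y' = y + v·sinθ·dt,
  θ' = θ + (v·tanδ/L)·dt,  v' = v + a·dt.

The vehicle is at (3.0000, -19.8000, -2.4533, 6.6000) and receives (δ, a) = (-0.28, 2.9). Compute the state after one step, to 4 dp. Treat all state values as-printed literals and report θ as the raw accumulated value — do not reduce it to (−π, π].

(1.9805, -20.6385, -2.5798, 7.1800)

x' = 3.0000 + 6.6000·cos(-2.4533)·0.2 = 1.9805
y' = -19.8000 + 6.6000·sin(-2.4533)·0.2 = -20.6385
θ' = -2.4533 + (6.6000/3.0)·tan(-0.28)·0.2 = -2.5798
v' = 6.6000 + 2.9000·0.2 = 7.1800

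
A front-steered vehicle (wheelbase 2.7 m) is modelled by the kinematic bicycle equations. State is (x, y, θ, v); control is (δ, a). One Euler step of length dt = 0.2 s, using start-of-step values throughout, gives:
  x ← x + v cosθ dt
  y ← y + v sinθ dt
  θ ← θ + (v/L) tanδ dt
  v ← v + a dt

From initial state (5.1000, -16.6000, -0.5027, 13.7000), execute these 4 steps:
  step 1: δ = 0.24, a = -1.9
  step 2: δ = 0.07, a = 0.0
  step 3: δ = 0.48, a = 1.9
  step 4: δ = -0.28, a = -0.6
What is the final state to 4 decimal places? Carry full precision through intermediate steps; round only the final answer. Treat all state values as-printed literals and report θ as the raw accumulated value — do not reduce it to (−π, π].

(15.2913, -18.1970, 0.0367, 13.5800)

after step 1 (δ=0.24, a=-1.9): (7.501021, -17.920114, -0.254358, 13.320000)
after step 2 (δ=0.07, a=0.0): (10.079307, -18.590440, -0.185178, 13.320000)
after step 3 (δ=0.48, a=1.9): (12.697761, -19.080940, 0.328491, 13.700000)
after step 4 (δ=-0.28, a=-0.6): (15.291254, -18.196974, 0.036677, 13.580000)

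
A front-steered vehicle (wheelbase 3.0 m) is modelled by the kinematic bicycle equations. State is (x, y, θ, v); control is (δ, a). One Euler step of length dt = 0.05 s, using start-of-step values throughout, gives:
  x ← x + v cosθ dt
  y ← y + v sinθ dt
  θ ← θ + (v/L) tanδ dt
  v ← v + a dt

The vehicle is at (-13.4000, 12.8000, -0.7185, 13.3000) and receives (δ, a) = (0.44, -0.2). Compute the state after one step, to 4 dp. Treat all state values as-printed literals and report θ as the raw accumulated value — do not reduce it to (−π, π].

(-12.8994, 12.3623, -0.6141, 13.2900)

x' = -13.4000 + 13.3000·cos(-0.7185)·0.05 = -12.8994
y' = 12.8000 + 13.3000·sin(-0.7185)·0.05 = 12.3623
θ' = -0.7185 + (13.3000/3.0)·tan(0.44)·0.05 = -0.6141
v' = 13.3000 − 0.2000·0.05 = 13.2900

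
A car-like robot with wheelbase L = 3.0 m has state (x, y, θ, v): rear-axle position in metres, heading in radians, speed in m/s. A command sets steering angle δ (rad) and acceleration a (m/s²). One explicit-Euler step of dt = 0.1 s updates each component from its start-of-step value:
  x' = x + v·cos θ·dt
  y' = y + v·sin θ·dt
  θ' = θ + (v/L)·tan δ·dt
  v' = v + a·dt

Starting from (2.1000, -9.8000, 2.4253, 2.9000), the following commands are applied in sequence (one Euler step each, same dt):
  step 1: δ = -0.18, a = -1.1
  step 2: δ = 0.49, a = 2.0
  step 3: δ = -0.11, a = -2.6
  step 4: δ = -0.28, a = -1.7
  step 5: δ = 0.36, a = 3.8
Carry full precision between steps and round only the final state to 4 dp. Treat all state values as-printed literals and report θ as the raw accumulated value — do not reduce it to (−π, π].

(1.0406, -8.8898, 2.4523, 2.9400)

after step 1 (δ=-0.18, a=-1.1): (1.881269, -9.609588, 2.407710, 2.790000)
after step 2 (δ=0.49, a=2.0): (1.674089, -9.422726, 2.457315, 2.990000)
after step 3 (δ=-0.11, a=-2.6): (1.442401, -9.233724, 2.446307, 2.730000)
after step 4 (δ=-0.28, a=-1.7): (1.232773, -9.058838, 2.420139, 2.560000)
after step 5 (δ=0.36, a=3.8): (1.040556, -8.889756, 2.452259, 2.940000)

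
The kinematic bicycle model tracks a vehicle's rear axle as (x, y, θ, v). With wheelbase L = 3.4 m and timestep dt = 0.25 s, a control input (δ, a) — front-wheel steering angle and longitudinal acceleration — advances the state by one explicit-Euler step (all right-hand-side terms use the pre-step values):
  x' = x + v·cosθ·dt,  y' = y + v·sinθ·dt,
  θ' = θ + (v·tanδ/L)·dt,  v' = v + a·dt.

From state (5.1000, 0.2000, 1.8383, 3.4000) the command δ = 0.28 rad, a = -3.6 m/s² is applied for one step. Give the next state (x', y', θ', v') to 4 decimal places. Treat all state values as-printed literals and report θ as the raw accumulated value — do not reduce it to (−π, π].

x' = 5.1000 + 3.4000·cos(1.8383)·0.25 = 4.8753
y' = 0.2000 + 3.4000·sin(1.8383)·0.25 = 1.0198
θ' = 1.8383 + (3.4000/3.4)·tan(0.28)·0.25 = 1.9102
v' = 3.4000 − 3.6000·0.25 = 2.5000

(4.8753, 1.0198, 1.9102, 2.5000)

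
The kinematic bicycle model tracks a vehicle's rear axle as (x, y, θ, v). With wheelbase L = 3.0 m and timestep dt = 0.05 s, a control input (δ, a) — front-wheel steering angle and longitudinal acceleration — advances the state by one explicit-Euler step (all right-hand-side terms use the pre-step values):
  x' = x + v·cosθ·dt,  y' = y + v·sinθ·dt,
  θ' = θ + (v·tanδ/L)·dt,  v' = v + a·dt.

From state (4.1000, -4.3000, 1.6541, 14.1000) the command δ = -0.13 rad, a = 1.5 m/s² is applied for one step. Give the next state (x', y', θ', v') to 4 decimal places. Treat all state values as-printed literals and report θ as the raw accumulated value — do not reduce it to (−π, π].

x' = 4.1000 + 14.1000·cos(1.6541)·0.05 = 4.0413
y' = -4.3000 + 14.1000·sin(1.6541)·0.05 = -3.5974
θ' = 1.6541 + (14.1000/3.0)·tan(-0.13)·0.05 = 1.6234
v' = 14.1000 + 1.5000·0.05 = 14.1750

(4.0413, -3.5974, 1.6234, 14.1750)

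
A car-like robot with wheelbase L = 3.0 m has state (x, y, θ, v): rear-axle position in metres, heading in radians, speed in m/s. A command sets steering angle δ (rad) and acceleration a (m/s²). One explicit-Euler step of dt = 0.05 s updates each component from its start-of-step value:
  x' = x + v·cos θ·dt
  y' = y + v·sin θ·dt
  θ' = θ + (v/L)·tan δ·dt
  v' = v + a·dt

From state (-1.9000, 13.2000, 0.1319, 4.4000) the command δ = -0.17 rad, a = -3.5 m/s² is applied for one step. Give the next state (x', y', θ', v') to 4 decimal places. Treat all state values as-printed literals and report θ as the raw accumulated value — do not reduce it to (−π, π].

(-1.6819, 13.2289, 0.1193, 4.2250)

x' = -1.9000 + 4.4000·cos(0.1319)·0.05 = -1.6819
y' = 13.2000 + 4.4000·sin(0.1319)·0.05 = 13.2289
θ' = 0.1319 + (4.4000/3.0)·tan(-0.17)·0.05 = 0.1193
v' = 4.4000 − 3.5000·0.05 = 4.2250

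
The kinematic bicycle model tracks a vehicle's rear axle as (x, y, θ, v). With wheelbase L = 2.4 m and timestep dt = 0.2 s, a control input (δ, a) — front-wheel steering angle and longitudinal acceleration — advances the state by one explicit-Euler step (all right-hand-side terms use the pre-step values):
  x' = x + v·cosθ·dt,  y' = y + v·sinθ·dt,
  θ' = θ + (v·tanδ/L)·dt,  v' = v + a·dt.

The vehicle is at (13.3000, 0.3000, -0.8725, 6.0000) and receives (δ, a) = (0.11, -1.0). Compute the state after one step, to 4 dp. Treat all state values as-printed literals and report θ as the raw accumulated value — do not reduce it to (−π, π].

(14.0715, -0.6191, -0.8173, 5.8000)

x' = 13.3000 + 6.0000·cos(-0.8725)·0.2 = 14.0715
y' = 0.3000 + 6.0000·sin(-0.8725)·0.2 = -0.6191
θ' = -0.8725 + (6.0000/2.4)·tan(0.11)·0.2 = -0.8173
v' = 6.0000 − 1.0000·0.2 = 5.8000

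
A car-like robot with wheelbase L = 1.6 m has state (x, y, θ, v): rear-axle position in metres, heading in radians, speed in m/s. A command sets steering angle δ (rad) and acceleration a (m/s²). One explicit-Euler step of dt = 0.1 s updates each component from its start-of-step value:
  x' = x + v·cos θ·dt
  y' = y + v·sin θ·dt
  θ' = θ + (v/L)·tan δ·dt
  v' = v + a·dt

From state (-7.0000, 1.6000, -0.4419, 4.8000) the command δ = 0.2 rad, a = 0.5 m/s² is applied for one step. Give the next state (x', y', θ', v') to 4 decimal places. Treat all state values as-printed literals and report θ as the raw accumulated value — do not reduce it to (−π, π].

x' = -7.0000 + 4.8000·cos(-0.4419)·0.1 = -6.5661
y' = 1.6000 + 4.8000·sin(-0.4419)·0.1 = 1.3947
θ' = -0.4419 + (4.8000/1.6)·tan(0.2)·0.1 = -0.3811
v' = 4.8000 + 0.5000·0.1 = 4.8500

(-6.5661, 1.3947, -0.3811, 4.8500)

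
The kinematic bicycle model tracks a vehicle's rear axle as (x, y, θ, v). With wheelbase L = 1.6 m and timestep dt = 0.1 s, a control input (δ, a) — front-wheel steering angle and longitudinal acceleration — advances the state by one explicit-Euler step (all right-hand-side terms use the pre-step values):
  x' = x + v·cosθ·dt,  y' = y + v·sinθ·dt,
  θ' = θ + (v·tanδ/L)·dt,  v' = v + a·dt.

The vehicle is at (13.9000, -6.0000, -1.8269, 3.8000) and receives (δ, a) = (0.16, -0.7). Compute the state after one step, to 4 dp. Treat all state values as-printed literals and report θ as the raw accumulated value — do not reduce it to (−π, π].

x' = 13.9000 + 3.8000·cos(-1.8269)·0.1 = 13.8037
y' = -6.0000 + 3.8000·sin(-1.8269)·0.1 = -6.3676
θ' = -1.8269 + (3.8000/1.6)·tan(0.16)·0.1 = -1.7886
v' = 3.8000 − 0.7000·0.1 = 3.7300

(13.8037, -6.3676, -1.7886, 3.7300)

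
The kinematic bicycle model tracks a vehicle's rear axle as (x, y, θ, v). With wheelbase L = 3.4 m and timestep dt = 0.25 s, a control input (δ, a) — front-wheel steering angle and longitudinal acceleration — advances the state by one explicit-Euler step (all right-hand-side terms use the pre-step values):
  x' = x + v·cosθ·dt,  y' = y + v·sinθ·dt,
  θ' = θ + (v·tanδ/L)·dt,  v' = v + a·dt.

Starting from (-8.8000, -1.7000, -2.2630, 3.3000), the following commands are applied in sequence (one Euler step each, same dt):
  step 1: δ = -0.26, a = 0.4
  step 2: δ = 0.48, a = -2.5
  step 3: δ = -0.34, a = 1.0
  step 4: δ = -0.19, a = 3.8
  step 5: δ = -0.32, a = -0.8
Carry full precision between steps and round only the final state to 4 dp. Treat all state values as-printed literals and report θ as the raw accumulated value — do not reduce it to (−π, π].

after step 1 (δ=-0.26, a=0.4): (-9.326544, -2.335119, -2.327549, 3.400000)
after step 2 (δ=0.48, a=-2.5): (-9.910124, -2.953128, -2.197397, 2.775000)
after step 3 (δ=-0.34, a=1.0): (-10.316935, -3.515083, -2.269575, 3.025000)
after step 4 (δ=-0.19, a=3.8): (-10.803417, -4.094090, -2.312352, 3.975000)
after step 5 (δ=-0.32, a=-0.8): (-11.474631, -4.826900, -2.409210, 3.775000)

(-11.4746, -4.8269, -2.4092, 3.7750)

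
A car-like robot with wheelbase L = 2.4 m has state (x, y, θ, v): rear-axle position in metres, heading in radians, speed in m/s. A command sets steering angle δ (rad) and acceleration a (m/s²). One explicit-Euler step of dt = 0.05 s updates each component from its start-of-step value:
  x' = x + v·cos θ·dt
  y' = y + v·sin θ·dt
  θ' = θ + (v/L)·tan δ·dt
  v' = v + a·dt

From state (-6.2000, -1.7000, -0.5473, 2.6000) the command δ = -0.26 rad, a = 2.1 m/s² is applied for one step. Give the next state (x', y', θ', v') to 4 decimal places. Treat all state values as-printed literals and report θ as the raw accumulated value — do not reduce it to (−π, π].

(-6.0890, -1.7676, -0.5617, 2.7050)

x' = -6.2000 + 2.6000·cos(-0.5473)·0.05 = -6.0890
y' = -1.7000 + 2.6000·sin(-0.5473)·0.05 = -1.7676
θ' = -0.5473 + (2.6000/2.4)·tan(-0.26)·0.05 = -0.5617
v' = 2.6000 + 2.1000·0.05 = 2.7050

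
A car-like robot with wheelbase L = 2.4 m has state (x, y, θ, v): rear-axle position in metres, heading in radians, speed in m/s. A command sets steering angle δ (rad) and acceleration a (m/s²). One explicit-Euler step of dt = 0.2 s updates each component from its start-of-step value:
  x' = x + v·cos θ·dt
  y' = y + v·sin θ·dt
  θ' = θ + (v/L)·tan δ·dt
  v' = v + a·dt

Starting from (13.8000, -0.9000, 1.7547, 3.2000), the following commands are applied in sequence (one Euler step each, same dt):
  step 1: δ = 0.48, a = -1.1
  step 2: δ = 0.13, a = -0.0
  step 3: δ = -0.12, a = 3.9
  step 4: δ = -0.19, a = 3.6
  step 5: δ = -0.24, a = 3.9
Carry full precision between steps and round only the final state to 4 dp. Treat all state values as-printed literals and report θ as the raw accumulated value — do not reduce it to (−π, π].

(12.8117, 2.4305, 1.7444, 5.2600)

after step 1 (δ=0.48, a=-1.1): (13.682964, -0.270792, 1.893530, 2.980000)
after step 2 (δ=0.13, a=-0.0): (13.493937, 0.294438, 1.925996, 2.980000)
after step 3 (δ=-0.12, a=3.9): (13.286661, 0.853234, 1.896052, 3.760000)
after step 4 (δ=-0.19, a=3.6): (13.046359, 1.565805, 1.835792, 4.480000)
after step 5 (δ=-0.24, a=3.9): (12.811692, 2.430529, 1.744431, 5.260000)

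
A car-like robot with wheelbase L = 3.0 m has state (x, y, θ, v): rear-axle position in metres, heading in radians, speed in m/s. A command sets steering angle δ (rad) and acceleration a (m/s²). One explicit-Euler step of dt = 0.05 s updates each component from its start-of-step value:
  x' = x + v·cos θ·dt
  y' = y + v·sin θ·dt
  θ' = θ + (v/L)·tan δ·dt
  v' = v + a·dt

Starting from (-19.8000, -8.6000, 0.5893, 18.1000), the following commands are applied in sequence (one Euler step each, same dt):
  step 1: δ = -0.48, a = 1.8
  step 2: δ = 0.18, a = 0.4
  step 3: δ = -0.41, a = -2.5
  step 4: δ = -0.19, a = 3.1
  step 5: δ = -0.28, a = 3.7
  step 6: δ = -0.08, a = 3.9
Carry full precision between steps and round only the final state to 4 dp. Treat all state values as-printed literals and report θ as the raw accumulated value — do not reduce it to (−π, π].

(-14.7967, -6.5153, 0.1855, 18.6200)

after step 1 (δ=-0.48, a=1.8): (-19.047646, -8.097020, 0.432249, 18.190000)
after step 2 (δ=0.18, a=0.4): (-18.221797, -7.716017, 0.487416, 18.210000)
after step 3 (δ=-0.41, a=-2.5): (-17.417328, -7.289590, 0.355506, 18.085000)
after step 4 (δ=-0.19, a=3.1): (-16.569620, -6.974853, 0.297537, 18.240000)
after step 5 (δ=-0.28, a=3.7): (-15.697692, -6.707485, 0.210121, 18.425000)
after step 6 (δ=-0.08, a=3.9): (-14.796705, -6.515332, 0.185501, 18.620000)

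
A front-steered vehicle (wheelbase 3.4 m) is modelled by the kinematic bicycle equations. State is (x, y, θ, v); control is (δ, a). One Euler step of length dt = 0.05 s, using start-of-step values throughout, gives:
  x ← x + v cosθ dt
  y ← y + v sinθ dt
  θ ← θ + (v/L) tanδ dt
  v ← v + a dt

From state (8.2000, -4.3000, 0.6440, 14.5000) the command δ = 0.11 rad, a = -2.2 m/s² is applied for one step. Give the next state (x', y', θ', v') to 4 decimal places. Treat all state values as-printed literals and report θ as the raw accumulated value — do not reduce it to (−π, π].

x' = 8.2000 + 14.5000·cos(0.6440)·0.05 = 8.7798
y' = -4.3000 + 14.5000·sin(0.6440)·0.05 = -3.8647
θ' = 0.6440 + (14.5000/3.4)·tan(0.11)·0.05 = 0.6676
v' = 14.5000 − 2.2000·0.05 = 14.3900

(8.7798, -3.8647, 0.6676, 14.3900)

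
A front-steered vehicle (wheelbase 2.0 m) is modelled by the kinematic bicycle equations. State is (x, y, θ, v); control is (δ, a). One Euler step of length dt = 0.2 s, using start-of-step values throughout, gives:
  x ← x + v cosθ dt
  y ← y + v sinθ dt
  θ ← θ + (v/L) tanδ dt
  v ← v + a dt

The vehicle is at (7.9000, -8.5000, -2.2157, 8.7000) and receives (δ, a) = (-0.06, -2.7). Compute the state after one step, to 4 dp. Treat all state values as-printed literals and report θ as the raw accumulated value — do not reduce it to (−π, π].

x' = 7.9000 + 8.7000·cos(-2.2157)·0.2 = 6.8540
y' = -8.5000 + 8.7000·sin(-2.2157)·0.2 = -9.8905
θ' = -2.2157 + (8.7000/2.0)·tan(-0.06)·0.2 = -2.2680
v' = 8.7000 − 2.7000·0.2 = 8.1600

(6.8540, -9.8905, -2.2680, 8.1600)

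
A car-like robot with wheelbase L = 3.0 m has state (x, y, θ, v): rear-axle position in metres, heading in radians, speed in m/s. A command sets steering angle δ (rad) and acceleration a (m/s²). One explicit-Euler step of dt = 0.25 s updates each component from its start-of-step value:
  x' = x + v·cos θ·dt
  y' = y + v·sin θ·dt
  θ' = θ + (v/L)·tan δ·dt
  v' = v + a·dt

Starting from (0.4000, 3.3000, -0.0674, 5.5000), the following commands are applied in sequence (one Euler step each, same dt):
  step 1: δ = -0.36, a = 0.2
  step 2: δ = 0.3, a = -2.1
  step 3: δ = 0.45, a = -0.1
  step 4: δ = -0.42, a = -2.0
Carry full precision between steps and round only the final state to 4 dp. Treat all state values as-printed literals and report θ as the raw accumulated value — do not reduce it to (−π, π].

after step 1 (δ=-0.36, a=0.2): (1.771878, 3.207395, -0.239918, 5.550000)
after step 2 (δ=0.3, a=-2.1): (3.119637, 2.877693, -0.096850, 5.025000)
after step 3 (δ=0.45, a=-0.1): (4.369999, 2.756216, 0.105429, 5.000000)
after step 4 (δ=-0.42, a=-2.0): (5.613059, 2.887758, -0.080643, 4.500000)

(5.6131, 2.8878, -0.0806, 4.5000)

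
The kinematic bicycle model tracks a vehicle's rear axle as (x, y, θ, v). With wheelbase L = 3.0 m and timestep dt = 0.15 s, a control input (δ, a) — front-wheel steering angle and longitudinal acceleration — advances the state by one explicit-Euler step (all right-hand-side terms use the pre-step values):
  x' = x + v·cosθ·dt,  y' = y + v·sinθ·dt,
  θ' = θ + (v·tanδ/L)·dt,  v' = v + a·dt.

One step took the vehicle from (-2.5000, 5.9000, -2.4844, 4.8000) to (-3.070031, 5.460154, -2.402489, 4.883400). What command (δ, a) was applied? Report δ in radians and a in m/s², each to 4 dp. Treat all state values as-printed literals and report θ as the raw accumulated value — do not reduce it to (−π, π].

δ = 0.3289, a = 0.5560

a = (v'−v)/dt = (0.083400)/0.15 = 0.5560
Δθ = θ'−θ = 0.081911;  (v·dt/L) = 4.8000·0.15/3.0 = 0.240000
tan δ = Δθ·L/(v·dt) = 0.341296  →  δ = 0.3289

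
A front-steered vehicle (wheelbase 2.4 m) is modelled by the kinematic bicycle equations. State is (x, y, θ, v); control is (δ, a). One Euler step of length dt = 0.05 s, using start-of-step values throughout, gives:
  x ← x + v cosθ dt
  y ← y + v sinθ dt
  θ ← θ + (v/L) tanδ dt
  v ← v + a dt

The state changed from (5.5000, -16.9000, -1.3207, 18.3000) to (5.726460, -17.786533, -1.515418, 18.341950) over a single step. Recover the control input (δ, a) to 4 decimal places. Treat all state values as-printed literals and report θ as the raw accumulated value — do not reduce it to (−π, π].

a = (v'−v)/dt = (0.041950)/0.05 = 0.8390
Δθ = θ'−θ = -0.194718;  (v·dt/L) = 18.3000·0.05/2.4 = 0.381250
tan δ = Δθ·L/(v·dt) = -0.510736  →  δ = -0.4722

δ = -0.4722, a = 0.8390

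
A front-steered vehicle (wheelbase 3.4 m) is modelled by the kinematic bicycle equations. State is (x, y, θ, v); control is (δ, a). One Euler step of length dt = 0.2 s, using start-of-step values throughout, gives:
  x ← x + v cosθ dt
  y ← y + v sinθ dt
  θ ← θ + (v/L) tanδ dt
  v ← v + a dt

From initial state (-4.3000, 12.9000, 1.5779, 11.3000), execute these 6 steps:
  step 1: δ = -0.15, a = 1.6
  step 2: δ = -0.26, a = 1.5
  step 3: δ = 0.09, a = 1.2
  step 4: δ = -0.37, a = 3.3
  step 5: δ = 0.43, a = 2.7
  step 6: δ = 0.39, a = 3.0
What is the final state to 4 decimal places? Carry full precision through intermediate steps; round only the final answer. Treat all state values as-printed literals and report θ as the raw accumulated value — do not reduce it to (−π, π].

after step 1 (δ=-0.15, a=1.6): (-4.316054, 15.159943, 1.477440, 11.620000)
after step 2 (δ=-0.26, a=1.5): (-4.099408, 17.473823, 1.295606, 11.920000)
after step 3 (δ=0.09, a=1.2): (-3.451603, 19.768121, 1.358883, 12.160000)
after step 4 (δ=-0.37, a=3.3): (-2.940078, 22.145718, 1.081447, 12.820000)
after step 5 (δ=0.43, a=2.7): (-1.734865, 24.408804, 1.427301, 13.360000)
after step 6 (δ=0.39, a=3.0): (-1.352759, 27.053341, 1.750342, 13.960000)

(-1.3528, 27.0533, 1.7503, 13.9600)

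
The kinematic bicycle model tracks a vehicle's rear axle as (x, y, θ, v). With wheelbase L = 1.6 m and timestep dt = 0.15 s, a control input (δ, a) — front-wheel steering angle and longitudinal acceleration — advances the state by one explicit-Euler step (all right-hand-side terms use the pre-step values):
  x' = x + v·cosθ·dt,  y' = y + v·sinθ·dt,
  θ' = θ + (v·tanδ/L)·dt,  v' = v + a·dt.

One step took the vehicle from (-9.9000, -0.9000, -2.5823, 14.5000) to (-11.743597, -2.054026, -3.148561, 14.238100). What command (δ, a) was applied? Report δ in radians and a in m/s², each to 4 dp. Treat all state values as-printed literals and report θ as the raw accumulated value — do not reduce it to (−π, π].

δ = -0.3947, a = -1.7460

a = (v'−v)/dt = (-0.261900)/0.15 = -1.7460
Δθ = θ'−θ = -0.566261;  (v·dt/L) = 14.5000·0.15/1.6 = 1.359375
tan δ = Δθ·L/(v·dt) = -0.416560  →  δ = -0.3947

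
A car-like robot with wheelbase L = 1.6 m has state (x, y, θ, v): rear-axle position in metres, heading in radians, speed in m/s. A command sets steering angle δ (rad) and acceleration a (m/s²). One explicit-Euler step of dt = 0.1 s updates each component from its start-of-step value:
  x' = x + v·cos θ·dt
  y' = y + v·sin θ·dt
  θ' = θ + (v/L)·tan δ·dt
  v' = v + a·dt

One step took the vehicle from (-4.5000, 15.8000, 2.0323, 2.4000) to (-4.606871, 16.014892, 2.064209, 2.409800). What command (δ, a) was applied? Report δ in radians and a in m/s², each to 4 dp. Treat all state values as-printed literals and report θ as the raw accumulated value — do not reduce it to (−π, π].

a = (v'−v)/dt = (0.009800)/0.1 = 0.0980
Δθ = θ'−θ = 0.031909;  (v·dt/L) = 2.4000·0.1/1.6 = 0.150000
tan δ = Δθ·L/(v·dt) = 0.212727  →  δ = 0.2096

δ = 0.2096, a = 0.0980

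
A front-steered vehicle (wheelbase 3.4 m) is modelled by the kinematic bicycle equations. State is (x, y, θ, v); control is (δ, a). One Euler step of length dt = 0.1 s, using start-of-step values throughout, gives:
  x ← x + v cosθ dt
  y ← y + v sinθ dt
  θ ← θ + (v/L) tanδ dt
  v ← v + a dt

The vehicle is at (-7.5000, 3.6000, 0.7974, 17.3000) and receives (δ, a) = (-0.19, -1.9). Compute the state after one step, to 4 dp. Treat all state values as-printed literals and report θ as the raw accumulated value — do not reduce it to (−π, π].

(-6.2915, 4.8379, 0.6995, 17.1100)

x' = -7.5000 + 17.3000·cos(0.7974)·0.1 = -6.2915
y' = 3.6000 + 17.3000·sin(0.7974)·0.1 = 4.8379
θ' = 0.7974 + (17.3000/3.4)·tan(-0.19)·0.1 = 0.6995
v' = 17.3000 − 1.9000·0.1 = 17.1100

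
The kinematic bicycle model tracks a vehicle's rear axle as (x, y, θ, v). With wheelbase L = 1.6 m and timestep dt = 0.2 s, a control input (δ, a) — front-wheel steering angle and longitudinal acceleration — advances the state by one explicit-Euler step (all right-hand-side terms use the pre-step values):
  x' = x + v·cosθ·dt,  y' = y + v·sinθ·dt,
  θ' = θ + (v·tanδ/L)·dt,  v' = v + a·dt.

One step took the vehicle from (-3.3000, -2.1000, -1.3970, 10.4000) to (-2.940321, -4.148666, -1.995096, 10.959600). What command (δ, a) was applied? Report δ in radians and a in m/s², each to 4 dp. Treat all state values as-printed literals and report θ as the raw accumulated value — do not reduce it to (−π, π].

δ = -0.4312, a = 2.7980

a = (v'−v)/dt = (0.559600)/0.2 = 2.7980
Δθ = θ'−θ = -0.598096;  (v·dt/L) = 10.4000·0.2/1.6 = 1.300000
tan δ = Δθ·L/(v·dt) = -0.460074  →  δ = -0.4312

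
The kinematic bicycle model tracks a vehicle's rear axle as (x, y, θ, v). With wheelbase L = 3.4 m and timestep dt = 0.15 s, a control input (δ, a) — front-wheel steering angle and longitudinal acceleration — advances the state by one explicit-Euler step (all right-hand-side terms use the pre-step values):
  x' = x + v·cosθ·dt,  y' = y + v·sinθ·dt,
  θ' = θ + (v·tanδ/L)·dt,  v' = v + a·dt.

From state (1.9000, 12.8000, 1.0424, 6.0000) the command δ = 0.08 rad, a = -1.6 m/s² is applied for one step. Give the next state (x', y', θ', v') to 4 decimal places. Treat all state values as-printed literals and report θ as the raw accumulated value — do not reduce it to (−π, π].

x' = 1.9000 + 6.0000·cos(1.0424)·0.15 = 2.3537
y' = 12.8000 + 6.0000·sin(1.0424)·0.15 = 13.5773
θ' = 1.0424 + (6.0000/3.4)·tan(0.08)·0.15 = 1.0636
v' = 6.0000 − 1.6000·0.15 = 5.7600

(2.3537, 13.5773, 1.0636, 5.7600)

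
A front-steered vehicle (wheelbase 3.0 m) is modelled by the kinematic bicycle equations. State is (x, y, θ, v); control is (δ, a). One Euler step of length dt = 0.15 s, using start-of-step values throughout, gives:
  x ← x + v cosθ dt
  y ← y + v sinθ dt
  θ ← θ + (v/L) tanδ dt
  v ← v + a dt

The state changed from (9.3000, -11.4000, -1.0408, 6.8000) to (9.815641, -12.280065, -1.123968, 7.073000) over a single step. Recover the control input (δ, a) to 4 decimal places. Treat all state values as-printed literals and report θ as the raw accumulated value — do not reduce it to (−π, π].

a = (v'−v)/dt = (0.273000)/0.15 = 1.8200
Δθ = θ'−θ = -0.083168;  (v·dt/L) = 6.8000·0.15/3.0 = 0.340000
tan δ = Δθ·L/(v·dt) = -0.244612  →  δ = -0.2399

δ = -0.2399, a = 1.8200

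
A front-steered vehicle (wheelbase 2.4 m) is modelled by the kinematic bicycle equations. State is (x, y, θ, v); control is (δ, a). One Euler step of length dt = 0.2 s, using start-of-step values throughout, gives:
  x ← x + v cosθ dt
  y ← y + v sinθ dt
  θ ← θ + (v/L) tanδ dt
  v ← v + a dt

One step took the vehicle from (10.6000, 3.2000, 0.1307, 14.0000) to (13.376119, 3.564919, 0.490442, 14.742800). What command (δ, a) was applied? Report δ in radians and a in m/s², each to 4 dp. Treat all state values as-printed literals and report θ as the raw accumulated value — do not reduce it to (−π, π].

δ = 0.2991, a = 3.7140

a = (v'−v)/dt = (0.742800)/0.2 = 3.7140
Δθ = θ'−θ = 0.359742;  (v·dt/L) = 14.0000·0.2/2.4 = 1.166667
tan δ = Δθ·L/(v·dt) = 0.308350  →  δ = 0.2991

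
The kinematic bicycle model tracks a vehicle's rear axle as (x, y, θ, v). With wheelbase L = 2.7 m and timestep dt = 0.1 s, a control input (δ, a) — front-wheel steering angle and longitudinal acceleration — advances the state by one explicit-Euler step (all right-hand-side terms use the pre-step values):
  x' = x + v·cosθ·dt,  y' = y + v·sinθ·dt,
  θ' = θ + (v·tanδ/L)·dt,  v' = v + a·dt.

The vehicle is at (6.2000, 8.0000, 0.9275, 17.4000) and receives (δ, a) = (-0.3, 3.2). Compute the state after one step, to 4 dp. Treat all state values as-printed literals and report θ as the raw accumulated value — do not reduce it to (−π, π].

(7.2437, 9.3922, 0.7281, 17.7200)

x' = 6.2000 + 17.4000·cos(0.9275)·0.1 = 7.2437
y' = 8.0000 + 17.4000·sin(0.9275)·0.1 = 9.3922
θ' = 0.9275 + (17.4000/2.7)·tan(-0.3)·0.1 = 0.7281
v' = 17.4000 + 3.2000·0.1 = 17.7200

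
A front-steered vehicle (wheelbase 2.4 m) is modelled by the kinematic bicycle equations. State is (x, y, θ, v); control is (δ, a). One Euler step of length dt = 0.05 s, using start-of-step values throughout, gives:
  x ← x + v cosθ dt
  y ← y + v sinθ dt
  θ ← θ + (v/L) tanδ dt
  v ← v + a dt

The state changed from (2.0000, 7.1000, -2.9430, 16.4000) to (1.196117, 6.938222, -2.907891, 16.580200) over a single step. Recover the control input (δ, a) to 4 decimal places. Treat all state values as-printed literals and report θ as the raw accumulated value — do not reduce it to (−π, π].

a = (v'−v)/dt = (0.180200)/0.05 = 3.6040
Δθ = θ'−θ = 0.035109;  (v·dt/L) = 16.4000·0.05/2.4 = 0.341667
tan δ = Δθ·L/(v·dt) = 0.102758  →  δ = 0.1024

δ = 0.1024, a = 3.6040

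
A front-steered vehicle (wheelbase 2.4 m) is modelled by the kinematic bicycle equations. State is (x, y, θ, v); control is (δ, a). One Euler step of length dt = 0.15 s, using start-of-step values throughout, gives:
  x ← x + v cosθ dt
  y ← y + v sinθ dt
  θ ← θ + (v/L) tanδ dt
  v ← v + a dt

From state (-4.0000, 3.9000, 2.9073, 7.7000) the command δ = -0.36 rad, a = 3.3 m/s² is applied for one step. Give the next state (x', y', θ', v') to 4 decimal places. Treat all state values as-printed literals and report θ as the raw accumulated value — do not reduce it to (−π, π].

(-5.1234, 4.1681, 2.7262, 8.1950)

x' = -4.0000 + 7.7000·cos(2.9073)·0.15 = -5.1234
y' = 3.9000 + 7.7000·sin(2.9073)·0.15 = 4.1681
θ' = 2.9073 + (7.7000/2.4)·tan(-0.36)·0.15 = 2.7262
v' = 7.7000 + 3.3000·0.15 = 8.1950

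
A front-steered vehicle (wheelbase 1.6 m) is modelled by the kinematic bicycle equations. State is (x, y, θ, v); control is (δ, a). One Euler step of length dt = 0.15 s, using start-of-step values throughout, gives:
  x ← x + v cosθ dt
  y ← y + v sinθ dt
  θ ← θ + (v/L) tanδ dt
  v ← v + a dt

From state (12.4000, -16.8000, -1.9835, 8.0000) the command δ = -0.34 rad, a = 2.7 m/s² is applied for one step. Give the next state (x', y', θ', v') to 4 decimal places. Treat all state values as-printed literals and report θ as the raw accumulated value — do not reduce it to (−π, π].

(11.9187, -17.8992, -2.2488, 8.4050)

x' = 12.4000 + 8.0000·cos(-1.9835)·0.15 = 11.9187
y' = -16.8000 + 8.0000·sin(-1.9835)·0.15 = -17.8992
θ' = -1.9835 + (8.0000/1.6)·tan(-0.34)·0.15 = -2.2488
v' = 8.0000 + 2.7000·0.15 = 8.4050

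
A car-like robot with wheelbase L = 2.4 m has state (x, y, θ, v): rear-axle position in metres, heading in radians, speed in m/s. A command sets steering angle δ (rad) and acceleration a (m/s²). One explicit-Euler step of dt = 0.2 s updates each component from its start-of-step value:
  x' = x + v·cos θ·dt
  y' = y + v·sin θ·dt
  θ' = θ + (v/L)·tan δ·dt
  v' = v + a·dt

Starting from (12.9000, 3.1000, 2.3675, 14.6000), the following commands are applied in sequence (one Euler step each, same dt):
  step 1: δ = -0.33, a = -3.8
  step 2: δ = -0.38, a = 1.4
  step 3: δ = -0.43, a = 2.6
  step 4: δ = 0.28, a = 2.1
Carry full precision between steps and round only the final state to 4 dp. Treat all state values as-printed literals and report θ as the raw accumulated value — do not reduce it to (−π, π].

(11.7151, 12.9091, 1.3013, 15.0600)

after step 1 (δ=-0.33, a=-3.8): (10.812038, 5.141277, 1.950761, 13.840000)
after step 2 (δ=-0.38, a=1.4): (9.785419, 7.711857, 1.490105, 14.120000)
after step 3 (δ=-0.43, a=2.6): (10.013043, 10.526668, 0.950461, 14.640000)
after step 4 (δ=0.28, a=2.1): (11.715113, 12.909134, 1.301278, 15.060000)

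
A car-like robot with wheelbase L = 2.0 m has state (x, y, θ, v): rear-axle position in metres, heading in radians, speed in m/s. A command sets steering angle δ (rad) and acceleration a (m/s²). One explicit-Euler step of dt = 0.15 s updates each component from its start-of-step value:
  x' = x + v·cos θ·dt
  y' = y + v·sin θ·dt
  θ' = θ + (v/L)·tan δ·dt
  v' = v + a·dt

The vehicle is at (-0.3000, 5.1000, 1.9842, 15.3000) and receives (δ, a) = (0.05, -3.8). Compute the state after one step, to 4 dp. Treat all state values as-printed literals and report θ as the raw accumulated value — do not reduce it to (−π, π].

(-1.2220, 7.2017, 2.0416, 14.7300)

x' = -0.3000 + 15.3000·cos(1.9842)·0.15 = -1.2220
y' = 5.1000 + 15.3000·sin(1.9842)·0.15 = 7.2017
θ' = 1.9842 + (15.3000/2.0)·tan(0.05)·0.15 = 2.0416
v' = 15.3000 − 3.8000·0.15 = 14.7300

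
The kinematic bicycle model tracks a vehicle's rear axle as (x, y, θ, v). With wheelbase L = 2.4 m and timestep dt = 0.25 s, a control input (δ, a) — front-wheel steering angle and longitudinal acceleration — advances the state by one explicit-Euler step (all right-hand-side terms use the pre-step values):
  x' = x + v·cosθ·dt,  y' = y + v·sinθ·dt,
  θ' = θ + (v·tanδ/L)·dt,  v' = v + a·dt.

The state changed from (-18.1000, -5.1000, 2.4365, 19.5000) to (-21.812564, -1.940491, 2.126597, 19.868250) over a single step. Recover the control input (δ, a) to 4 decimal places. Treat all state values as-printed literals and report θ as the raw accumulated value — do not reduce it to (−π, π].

a = (v'−v)/dt = (0.368250)/0.25 = 1.4730
Δθ = θ'−θ = -0.309903;  (v·dt/L) = 19.5000·0.25/2.4 = 2.031250
tan δ = Δθ·L/(v·dt) = -0.152568  →  δ = -0.1514

δ = -0.1514, a = 1.4730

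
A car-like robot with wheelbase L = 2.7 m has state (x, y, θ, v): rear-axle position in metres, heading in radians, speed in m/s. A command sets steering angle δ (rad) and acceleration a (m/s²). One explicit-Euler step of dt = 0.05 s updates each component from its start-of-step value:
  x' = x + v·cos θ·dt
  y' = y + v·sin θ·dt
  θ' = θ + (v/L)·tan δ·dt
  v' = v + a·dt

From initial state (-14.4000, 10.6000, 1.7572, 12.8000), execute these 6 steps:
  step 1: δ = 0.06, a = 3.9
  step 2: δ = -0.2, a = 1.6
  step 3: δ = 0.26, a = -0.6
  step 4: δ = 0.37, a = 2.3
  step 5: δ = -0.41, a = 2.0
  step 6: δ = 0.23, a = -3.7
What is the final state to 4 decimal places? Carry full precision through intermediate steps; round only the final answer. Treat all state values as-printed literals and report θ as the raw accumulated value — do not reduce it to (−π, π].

after step 1 (δ=0.06, a=3.9): (-14.518609, 11.228913, 1.771439, 12.995000)
after step 2 (δ=-0.2, a=1.6): (-14.648104, 11.865628, 1.722658, 13.075000)
after step 3 (δ=0.26, a=-0.6): (-14.747002, 12.511855, 1.787069, 13.045000)
after step 4 (δ=0.37, a=2.3): (-14.886968, 13.148910, 1.880767, 13.160000)
after step 5 (δ=-0.41, a=2.0): (-15.087679, 13.775551, 1.774846, 13.260000)
after step 6 (δ=0.23, a=-3.7): (-15.222027, 14.424797, 1.832341, 13.075000)

(-15.2220, 14.4248, 1.8323, 13.0750)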